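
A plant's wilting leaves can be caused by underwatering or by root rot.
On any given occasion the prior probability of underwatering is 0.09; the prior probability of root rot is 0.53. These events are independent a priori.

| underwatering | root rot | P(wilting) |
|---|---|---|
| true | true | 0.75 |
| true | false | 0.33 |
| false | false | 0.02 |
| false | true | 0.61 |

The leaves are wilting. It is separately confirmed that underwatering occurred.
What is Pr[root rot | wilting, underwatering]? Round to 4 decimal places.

For the numerator, keep only root rot=true terms: 0.75*0.53 = 0.397500
Normalizer over all consistent configurations: 0.33*0.47 + 0.75*0.53 = 0.552600
P(root rot | wilting, underwatering) = 0.397500/0.552600 ≈ 0.7193

Pr[root rot | wilting, underwatering] ≈ 0.7193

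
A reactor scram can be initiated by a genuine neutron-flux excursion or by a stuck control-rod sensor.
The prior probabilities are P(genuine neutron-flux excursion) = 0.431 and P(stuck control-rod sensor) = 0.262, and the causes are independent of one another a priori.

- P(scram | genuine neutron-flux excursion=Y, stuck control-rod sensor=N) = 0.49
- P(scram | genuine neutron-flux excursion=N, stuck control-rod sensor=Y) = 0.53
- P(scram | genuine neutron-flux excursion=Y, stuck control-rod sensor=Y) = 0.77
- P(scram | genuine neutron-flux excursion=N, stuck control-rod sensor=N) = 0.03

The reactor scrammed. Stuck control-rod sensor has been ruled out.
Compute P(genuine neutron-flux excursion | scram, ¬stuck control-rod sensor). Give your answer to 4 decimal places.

Weight on genuine neutron-flux excursion=true, given the evidence: 0.49*0.431 = 0.211190
Denominator P(scram | ¬stuck control-rod sensor): 0.03*0.569 + 0.49*0.431 = 0.228260
P(genuine neutron-flux excursion | scram, ¬stuck control-rod sensor) = 0.211190/0.228260 ≈ 0.9252

P(genuine neutron-flux excursion | scram, ¬stuck control-rod sensor) ≈ 0.9252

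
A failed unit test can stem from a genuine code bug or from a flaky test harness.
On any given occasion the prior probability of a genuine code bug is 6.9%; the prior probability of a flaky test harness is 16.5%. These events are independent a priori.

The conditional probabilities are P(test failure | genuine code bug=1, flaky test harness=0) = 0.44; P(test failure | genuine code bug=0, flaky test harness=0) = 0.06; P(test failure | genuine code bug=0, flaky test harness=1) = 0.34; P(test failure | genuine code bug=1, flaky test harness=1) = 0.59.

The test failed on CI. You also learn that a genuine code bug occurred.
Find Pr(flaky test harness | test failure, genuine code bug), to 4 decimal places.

Pr(flaky test harness | test failure, genuine code bug) ≈ 0.2095

By total probability over both values of flaky test harness:
  P(test failure | genuine code bug) = 0.44·0.835 + 0.59·0.165
        = 0.367400 + 0.097350 = 0.464750
Configurations with flaky test harness contribute 0.097350, so
  P(flaky test harness | test failure, genuine code bug) = 0.097350 / 0.464750 ≈ 0.2095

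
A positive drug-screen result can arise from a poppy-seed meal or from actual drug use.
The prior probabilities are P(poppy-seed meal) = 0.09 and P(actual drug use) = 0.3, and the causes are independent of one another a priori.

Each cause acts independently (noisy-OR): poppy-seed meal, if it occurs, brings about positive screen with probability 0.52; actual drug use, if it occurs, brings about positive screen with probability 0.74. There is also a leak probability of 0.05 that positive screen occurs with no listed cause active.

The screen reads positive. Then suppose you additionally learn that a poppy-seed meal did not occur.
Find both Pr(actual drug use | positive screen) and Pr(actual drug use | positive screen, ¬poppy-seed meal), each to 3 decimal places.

Under noisy-OR, P(positive screen | causes) = 1 − (1−0.05)·∏(1−qᵢ) over the active causes.
Numerator (weight on configurations with actual drug use): 0.205569 + 0.023799 = 0.229368
Denominator P(positive screen): 0.05*0.91*0.7 + 0.753*0.91*0.3 + 0.544*0.09*0.7 + 0.88144*0.09*0.3 = 0.295490
Posterior = 0.229368 / 0.295490 ≈ 0.776

Now also conditioning on poppy-seed meal≠true:
Weight on actual drug use=true, given the evidence: 0.753*0.3 = 0.225900
Denominator P(positive screen | ¬poppy-seed meal): 0.05*0.7 + 0.753*0.3 = 0.260900
Posterior = 0.225900 / 0.260900 ≈ 0.866

Pr(actual drug use | positive screen) ≈ 0.776; Pr(actual drug use | positive screen, ¬poppy-seed meal) ≈ 0.866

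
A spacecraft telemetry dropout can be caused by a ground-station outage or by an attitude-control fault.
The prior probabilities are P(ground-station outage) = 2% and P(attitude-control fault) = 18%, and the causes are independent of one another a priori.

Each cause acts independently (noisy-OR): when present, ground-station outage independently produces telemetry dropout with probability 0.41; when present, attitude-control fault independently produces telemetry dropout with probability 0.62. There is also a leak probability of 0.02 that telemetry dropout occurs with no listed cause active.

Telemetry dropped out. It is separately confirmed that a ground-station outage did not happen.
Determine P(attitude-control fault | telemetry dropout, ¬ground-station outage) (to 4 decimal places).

P(attitude-control fault | telemetry dropout, ¬ground-station outage) ≈ 0.8732

Under noisy-OR, P(telemetry dropout | causes) = 1 − (1−0.02)·∏(1−qᵢ) over the active causes.
Numerator (weight on configurations with attitude-control fault): 0.6276×0.18 = 0.112968
The normalizing constant is 0.02×0.82 + 0.6276×0.18 = 0.129368
P(attitude-control fault | telemetry dropout, ¬ground-station outage) = 0.112968/0.129368 ≈ 0.8732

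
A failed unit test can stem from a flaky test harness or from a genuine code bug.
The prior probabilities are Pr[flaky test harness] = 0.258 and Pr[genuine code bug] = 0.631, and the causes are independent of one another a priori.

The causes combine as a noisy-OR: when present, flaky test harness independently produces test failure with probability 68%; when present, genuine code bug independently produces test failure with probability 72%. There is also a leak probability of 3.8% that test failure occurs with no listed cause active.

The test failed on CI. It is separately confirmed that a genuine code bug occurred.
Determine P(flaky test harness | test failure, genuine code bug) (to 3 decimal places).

Under noisy-OR, P(test failure | causes) = 1 − (1−0.038)·∏(1−qᵢ) over the active causes.
P(test failure | genuine code bug) = 0.73064×0.742 + 0.913805×0.258 = 0.542135 + 0.235762 = 0.777897
The flaky test harness-present share is 0.913805×0.258 = 0.235762.
Hence the posterior is 0.235762/0.777897 ≈ 0.303.

P(flaky test harness | test failure, genuine code bug) ≈ 0.303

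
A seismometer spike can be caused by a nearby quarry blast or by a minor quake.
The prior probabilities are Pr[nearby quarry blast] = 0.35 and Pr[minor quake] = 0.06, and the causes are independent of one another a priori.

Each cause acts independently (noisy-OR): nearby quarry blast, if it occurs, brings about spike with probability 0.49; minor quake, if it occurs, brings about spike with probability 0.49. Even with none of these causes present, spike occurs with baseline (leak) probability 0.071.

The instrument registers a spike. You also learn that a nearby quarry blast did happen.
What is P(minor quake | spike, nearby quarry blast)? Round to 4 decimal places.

P(minor quake | spike, nearby quarry blast) ≈ 0.0842

Under noisy-OR, P(spike | causes) = 1 − (1−0.071)·∏(1−qᵢ) over the active causes.
P(spike | nearby quarry blast) = 0.52621×0.94 + 0.758367×0.06 = 0.494637 + 0.045502 = 0.540139
The minor quake-present share is 0.758367×0.06 = 0.045502.
Hence the posterior is 0.045502/0.540139 ≈ 0.0842.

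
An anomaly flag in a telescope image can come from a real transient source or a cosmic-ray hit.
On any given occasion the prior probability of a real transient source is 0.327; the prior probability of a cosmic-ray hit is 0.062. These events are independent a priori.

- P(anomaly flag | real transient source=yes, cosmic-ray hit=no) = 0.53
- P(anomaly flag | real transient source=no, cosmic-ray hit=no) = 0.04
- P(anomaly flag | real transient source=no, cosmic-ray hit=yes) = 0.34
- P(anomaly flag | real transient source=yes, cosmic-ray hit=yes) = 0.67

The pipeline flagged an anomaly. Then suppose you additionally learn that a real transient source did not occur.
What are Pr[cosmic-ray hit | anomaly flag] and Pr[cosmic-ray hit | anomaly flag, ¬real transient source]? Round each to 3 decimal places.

P(anomaly flag) = 0.04·0.673·0.938 + 0.34·0.673·0.062 + 0.53·0.327·0.938 + 0.67·0.327·0.062 = 0.025251 + 0.014187 + 0.162565 + 0.013584 = 0.215587
Restricting to configurations with cosmic-ray hit present: 0.014187 + 0.013584 = 0.027771.
So P(cosmic-ray hit | anomaly flag) = 0.027771/0.215587 ≈ 0.129.

Now condition on the additional information:
Sum P(anomaly flag|·) weighted by the priors over both values of cosmic-ray hit:
  P(anomaly flag | ¬real transient source) = 0.04·0.938 + 0.34·0.062
        = 0.037520 + 0.021080 = 0.058600
Configurations with cosmic-ray hit contribute 0.021080, so
  P(cosmic-ray hit | anomaly flag, ¬real transient source) = 0.021080 / 0.058600 ≈ 0.360

Pr[cosmic-ray hit | anomaly flag] ≈ 0.129; Pr[cosmic-ray hit | anomaly flag, ¬real transient source] ≈ 0.360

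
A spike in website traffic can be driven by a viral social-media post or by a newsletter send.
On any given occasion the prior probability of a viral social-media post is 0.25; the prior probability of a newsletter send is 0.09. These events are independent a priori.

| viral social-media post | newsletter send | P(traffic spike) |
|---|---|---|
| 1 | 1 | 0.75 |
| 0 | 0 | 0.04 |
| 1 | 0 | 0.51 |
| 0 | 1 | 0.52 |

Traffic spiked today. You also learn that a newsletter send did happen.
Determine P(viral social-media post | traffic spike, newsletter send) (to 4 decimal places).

P(viral social-media post | traffic spike, newsletter send) ≈ 0.3247

By total probability over both values of viral social-media post:
  P(traffic spike | newsletter send) = 0.52*0.75 + 0.75*0.25
        = 0.390000 + 0.187500 = 0.577500
Keeping only the viral social-media post-present terms gives 0.187500, so
  P(viral social-media post | traffic spike, newsletter send) = 0.187500 / 0.577500 ≈ 0.3247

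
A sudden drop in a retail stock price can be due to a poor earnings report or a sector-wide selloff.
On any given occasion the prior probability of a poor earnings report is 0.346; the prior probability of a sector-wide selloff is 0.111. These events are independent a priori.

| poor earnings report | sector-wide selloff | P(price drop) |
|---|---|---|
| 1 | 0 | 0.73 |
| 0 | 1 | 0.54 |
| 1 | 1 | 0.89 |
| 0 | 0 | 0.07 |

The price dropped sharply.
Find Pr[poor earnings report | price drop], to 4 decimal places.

For the numerator, keep only poor earnings report=true terms: 0.224544 + 0.034181 = 0.258725
The normalizing constant is 0.07*0.654*0.889 + 0.54*0.654*0.111 + 0.73*0.346*0.889 + 0.89*0.346*0.111 = 0.338624
P(poor earnings report | price drop) = 0.258725/0.338624 ≈ 0.7640

Pr[poor earnings report | price drop] ≈ 0.7640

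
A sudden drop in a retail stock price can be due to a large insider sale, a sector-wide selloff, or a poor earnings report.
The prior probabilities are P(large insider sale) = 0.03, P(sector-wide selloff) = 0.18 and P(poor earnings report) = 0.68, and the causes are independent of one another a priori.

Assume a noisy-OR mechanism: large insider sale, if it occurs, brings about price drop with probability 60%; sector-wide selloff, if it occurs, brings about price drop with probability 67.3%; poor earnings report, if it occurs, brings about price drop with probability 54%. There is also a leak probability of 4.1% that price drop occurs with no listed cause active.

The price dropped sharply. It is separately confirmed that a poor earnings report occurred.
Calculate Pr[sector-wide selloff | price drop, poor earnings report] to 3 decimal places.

Pr[sector-wide selloff | price drop, poor earnings report] ≈ 0.249

Under noisy-OR, P(price drop | causes) = 1 − (1−0.041)·∏(1−qᵢ) over the active causes.
For the numerator, keep only sector-wide selloff=true terms: 0.149413 + 0.005088 = 0.154501
Normalizer over all consistent configurations: 0.55886*0.97*0.82 + 0.855747*0.97*0.18 + 0.823544*0.03*0.82 + 0.942299*0.03*0.18 = 0.619277
P(sector-wide selloff | price drop, poor earnings report) = 0.154501/0.619277 ≈ 0.249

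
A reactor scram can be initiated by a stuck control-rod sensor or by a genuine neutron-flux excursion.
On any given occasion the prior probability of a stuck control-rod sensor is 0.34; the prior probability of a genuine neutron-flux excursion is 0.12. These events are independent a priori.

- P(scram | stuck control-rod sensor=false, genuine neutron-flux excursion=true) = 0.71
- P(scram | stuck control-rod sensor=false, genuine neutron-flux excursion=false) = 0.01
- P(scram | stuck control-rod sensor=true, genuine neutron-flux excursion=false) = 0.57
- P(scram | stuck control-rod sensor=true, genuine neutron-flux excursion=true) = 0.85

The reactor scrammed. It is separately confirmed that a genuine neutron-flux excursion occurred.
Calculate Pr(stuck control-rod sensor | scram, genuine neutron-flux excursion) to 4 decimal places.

Weight on stuck control-rod sensor=true, given the evidence: 0.85*0.34 = 0.289000
Denominator P(scram | genuine neutron-flux excursion): 0.71*0.66 + 0.85*0.34 = 0.757600
Posterior = 0.289000 / 0.757600 ≈ 0.3815

Pr(stuck control-rod sensor | scram, genuine neutron-flux excursion) ≈ 0.3815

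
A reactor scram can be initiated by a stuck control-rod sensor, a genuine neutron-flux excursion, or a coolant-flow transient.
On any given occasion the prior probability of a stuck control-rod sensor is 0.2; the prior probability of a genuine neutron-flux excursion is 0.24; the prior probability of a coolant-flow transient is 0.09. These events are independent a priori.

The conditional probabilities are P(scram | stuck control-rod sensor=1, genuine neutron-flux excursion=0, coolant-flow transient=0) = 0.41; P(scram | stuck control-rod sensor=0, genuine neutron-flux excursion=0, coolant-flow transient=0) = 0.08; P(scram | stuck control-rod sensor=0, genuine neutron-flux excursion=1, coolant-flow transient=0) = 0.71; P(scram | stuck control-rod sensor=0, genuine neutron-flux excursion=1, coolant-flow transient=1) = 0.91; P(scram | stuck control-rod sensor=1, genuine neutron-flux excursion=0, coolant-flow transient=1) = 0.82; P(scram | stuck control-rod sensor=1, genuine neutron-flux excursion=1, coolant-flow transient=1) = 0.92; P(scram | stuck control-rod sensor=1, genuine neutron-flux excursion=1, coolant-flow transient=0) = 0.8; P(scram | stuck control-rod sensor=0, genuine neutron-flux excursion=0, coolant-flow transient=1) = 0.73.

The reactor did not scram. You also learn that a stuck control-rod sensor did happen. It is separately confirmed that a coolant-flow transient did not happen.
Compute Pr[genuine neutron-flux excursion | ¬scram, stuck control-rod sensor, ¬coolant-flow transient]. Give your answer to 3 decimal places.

Pr[genuine neutron-flux excursion | ¬scram, stuck control-rod sensor, ¬coolant-flow transient] ≈ 0.097

P(¬scram | stuck control-rod sensor, ¬coolant-flow transient) = 0.59·0.76 + 0.2·0.24 = 0.448400 + 0.048000 = 0.496400
The genuine neutron-flux excursion-present share is 0.2·0.24 = 0.048000.
So P(genuine neutron-flux excursion | ¬scram, stuck control-rod sensor, ¬coolant-flow transient) = 0.048000/0.496400 ≈ 0.097.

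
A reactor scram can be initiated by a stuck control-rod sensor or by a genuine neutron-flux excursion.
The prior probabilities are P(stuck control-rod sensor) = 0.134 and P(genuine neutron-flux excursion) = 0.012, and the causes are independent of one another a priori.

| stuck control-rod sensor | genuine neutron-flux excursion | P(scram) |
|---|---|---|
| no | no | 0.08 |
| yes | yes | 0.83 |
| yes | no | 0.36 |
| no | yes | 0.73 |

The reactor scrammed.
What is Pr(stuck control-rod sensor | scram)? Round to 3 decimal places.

Enumerate the 4 (stuck control-rod sensor, genuine neutron-flux excursion) configurations and weight by the priors:
  P(scram) = 0.08·0.866·0.988 + 0.73·0.866·0.012 + 0.36·0.134·0.988 + 0.83·0.134·0.012
        = 0.068449 + 0.007586 + 0.047661 + 0.001335 = 0.125031
The terms with stuck control-rod sensor present sum to 0.048996, so
  P(stuck control-rod sensor | scram) = 0.048996 / 0.125031 ≈ 0.392

Pr(stuck control-rod sensor | scram) ≈ 0.392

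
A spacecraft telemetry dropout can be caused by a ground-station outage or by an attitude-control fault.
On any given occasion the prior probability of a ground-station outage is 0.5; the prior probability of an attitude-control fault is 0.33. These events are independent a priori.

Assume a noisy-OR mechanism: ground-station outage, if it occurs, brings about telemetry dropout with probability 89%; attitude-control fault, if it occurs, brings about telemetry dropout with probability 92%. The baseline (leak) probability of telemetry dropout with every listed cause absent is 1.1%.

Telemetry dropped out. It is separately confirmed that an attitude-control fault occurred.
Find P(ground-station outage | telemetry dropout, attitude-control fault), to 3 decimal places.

P(ground-station outage | telemetry dropout, attitude-control fault) ≈ 0.518

Under noisy-OR, P(telemetry dropout | causes) = 1 − (1−0.011)·∏(1−qᵢ) over the active causes.
Numerator (weight on configurations with ground-station outage): 0.991297*0.5 = 0.495648
Normalizer over all consistent configurations: 0.92088*0.5 + 0.991297*0.5 = 0.956088
P(ground-station outage | telemetry dropout, attitude-control fault) = 0.495648/0.956088 ≈ 0.518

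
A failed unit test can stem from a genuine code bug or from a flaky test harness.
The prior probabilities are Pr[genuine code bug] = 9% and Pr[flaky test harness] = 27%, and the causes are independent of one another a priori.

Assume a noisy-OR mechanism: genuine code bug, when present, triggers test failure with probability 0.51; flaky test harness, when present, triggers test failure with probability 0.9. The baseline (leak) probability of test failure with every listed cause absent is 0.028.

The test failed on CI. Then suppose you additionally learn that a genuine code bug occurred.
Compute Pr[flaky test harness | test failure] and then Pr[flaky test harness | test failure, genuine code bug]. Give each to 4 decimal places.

Under noisy-OR, P(test failure | causes) = 1 − (1−0.028)·∏(1−qᵢ) over the active causes.
Numerator (weight on configurations with flaky test harness): 0.221818 + 0.023143 = 0.244961
The normalizing constant is 0.028·0.91·0.73 + 0.9028·0.91·0.27 + 0.52372·0.09·0.73 + 0.952372·0.09·0.27 = 0.297969
P(flaky test harness | test failure) = 0.244961/0.297969 ≈ 0.8221

With the extra evidence:
For the numerator, keep only flaky test harness=true terms: 0.952372*0.27 = 0.257140
Normalizer over all consistent configurations: 0.52372*0.73 + 0.952372*0.27 = 0.639456
Posterior = 0.257140 / 0.639456 ≈ 0.4021

Pr[flaky test harness | test failure] ≈ 0.8221; Pr[flaky test harness | test failure, genuine code bug] ≈ 0.4021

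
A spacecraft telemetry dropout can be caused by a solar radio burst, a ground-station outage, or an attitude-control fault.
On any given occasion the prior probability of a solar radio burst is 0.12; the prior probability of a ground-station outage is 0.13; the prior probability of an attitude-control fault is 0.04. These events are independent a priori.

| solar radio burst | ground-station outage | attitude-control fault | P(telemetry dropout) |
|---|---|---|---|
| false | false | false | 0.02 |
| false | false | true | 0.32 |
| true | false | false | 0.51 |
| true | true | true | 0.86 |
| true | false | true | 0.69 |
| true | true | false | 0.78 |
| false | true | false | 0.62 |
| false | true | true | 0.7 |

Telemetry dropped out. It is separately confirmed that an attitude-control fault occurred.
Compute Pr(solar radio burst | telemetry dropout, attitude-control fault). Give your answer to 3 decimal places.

P(telemetry dropout | attitude-control fault) = 0.32·0.88·0.87 + 0.7·0.88·0.13 + 0.69·0.12·0.87 + 0.86·0.12·0.13 = 0.244992 + 0.080080 + 0.072036 + 0.013416 = 0.410524
Restricting to configurations with solar radio burst present: 0.072036 + 0.013416 = 0.085452.
P(solar radio burst | telemetry dropout, attitude-control fault) = 0.085452 / 0.410524 ≈ 0.208

Pr(solar radio burst | telemetry dropout, attitude-control fault) ≈ 0.208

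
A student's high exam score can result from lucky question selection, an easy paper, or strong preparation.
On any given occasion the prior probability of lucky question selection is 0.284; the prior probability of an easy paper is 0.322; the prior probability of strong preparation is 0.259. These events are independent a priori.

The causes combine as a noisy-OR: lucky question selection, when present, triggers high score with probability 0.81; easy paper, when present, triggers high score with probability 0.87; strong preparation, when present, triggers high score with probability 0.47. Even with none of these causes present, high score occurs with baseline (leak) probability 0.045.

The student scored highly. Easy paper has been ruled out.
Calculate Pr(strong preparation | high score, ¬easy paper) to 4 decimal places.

Under noisy-OR, P(high score | causes) = 1 − (1−0.045)·∏(1−qᵢ) over the active causes.
P(high score | ¬easy paper) = 0.045·0.716·0.741 + 0.49385·0.716·0.259 + 0.81855·0.284·0.741 + 0.903832·0.284·0.259 = 0.023875 + 0.091582 + 0.172259 + 0.066482 = 0.354198
Of this, 0.158064 comes from 0.091582 + 0.066482 (the strong preparation=true cases).
Hence the posterior is 0.158064/0.354198 ≈ 0.4463.

Pr(strong preparation | high score, ¬easy paper) ≈ 0.4463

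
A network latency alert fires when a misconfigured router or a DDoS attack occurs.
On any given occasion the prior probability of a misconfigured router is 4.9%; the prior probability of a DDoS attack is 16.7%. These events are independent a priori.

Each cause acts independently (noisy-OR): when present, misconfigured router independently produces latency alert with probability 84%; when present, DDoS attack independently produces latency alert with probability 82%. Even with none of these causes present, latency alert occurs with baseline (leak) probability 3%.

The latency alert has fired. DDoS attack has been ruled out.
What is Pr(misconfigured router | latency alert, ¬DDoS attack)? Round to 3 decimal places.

Under noisy-OR, P(latency alert | causes) = 1 − (1−0.03)·∏(1−qᵢ) over the active causes.
Numerator (weight on configurations with misconfigured router): 0.8448*0.049 = 0.041395
Normalizer over all consistent configurations: 0.03*0.951 + 0.8448*0.049 = 0.069925
Posterior = 0.041395 / 0.069925 ≈ 0.592

Pr(misconfigured router | latency alert, ¬DDoS attack) ≈ 0.592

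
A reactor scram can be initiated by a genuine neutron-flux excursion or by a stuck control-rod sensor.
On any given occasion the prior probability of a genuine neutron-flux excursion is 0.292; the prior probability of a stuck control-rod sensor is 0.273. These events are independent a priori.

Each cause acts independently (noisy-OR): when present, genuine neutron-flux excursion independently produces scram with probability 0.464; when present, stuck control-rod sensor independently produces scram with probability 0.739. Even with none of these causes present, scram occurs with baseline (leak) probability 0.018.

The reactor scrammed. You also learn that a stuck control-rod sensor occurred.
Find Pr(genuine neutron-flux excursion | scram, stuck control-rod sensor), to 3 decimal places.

Pr(genuine neutron-flux excursion | scram, stuck control-rod sensor) ≈ 0.324

Under noisy-OR, P(scram | causes) = 1 − (1−0.018)·∏(1−qᵢ) over the active causes.
P(scram | stuck control-rod sensor) = 0.743698×0.708 + 0.862622×0.292 = 0.526538 + 0.251886 = 0.778424
Of this, 0.251886 comes from 0.862622×0.292 (the genuine neutron-flux excursion=true cases).
So P(genuine neutron-flux excursion | scram, stuck control-rod sensor) = 0.251886/0.778424 ≈ 0.324.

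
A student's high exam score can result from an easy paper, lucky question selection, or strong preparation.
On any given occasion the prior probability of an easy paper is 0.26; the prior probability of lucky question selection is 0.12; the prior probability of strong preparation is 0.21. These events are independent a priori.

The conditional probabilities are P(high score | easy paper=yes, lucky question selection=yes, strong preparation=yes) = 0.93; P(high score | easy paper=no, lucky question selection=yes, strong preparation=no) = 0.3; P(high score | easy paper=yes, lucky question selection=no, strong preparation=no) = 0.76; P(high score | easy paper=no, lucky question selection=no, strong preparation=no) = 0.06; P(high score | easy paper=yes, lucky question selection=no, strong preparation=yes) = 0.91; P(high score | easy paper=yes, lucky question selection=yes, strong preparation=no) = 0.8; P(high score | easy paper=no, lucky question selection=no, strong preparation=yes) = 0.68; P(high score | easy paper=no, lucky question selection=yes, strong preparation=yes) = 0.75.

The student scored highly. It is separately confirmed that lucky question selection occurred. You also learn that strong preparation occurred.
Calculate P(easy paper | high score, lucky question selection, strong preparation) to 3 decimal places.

P(easy paper | high score, lucky question selection, strong preparation) ≈ 0.303

By total probability over both values of easy paper:
  P(high score | lucky question selection, strong preparation) = 0.75*0.74 + 0.93*0.26
        = 0.555000 + 0.241800 = 0.796800
The terms with easy paper present sum to 0.241800, so
  P(easy paper | high score, lucky question selection, strong preparation) = 0.241800 / 0.796800 ≈ 0.303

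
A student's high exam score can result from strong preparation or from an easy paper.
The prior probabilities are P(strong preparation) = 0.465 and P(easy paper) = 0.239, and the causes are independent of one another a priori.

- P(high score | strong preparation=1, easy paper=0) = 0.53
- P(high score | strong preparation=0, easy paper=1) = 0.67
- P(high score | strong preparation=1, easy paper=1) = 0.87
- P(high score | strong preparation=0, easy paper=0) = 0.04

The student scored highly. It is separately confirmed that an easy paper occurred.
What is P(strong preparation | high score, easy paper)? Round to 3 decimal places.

P(high score | easy paper) = 0.67·0.535 + 0.87·0.465 = 0.358450 + 0.404550 = 0.763000
Restricting to configurations with strong preparation present: 0.87·0.465 = 0.404550.
Hence the posterior is 0.404550/0.763000 ≈ 0.530.

P(strong preparation | high score, easy paper) ≈ 0.530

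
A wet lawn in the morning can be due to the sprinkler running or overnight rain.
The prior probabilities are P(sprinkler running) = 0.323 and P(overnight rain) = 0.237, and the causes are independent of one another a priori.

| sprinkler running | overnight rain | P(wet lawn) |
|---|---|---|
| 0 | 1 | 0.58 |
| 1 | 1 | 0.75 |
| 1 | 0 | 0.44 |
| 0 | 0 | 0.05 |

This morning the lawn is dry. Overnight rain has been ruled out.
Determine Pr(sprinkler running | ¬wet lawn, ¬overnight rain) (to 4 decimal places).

Pr(sprinkler running | ¬wet lawn, ¬overnight rain) ≈ 0.2195

By total probability over both values of sprinkler running:
  P(¬wet lawn | ¬overnight rain) = 0.95*0.677 + 0.56*0.323
        = 0.643150 + 0.180880 = 0.824030
Keeping only the sprinkler running-present terms gives 0.180880, so
  P(sprinkler running | ¬wet lawn, ¬overnight rain) = 0.180880 / 0.824030 ≈ 0.2195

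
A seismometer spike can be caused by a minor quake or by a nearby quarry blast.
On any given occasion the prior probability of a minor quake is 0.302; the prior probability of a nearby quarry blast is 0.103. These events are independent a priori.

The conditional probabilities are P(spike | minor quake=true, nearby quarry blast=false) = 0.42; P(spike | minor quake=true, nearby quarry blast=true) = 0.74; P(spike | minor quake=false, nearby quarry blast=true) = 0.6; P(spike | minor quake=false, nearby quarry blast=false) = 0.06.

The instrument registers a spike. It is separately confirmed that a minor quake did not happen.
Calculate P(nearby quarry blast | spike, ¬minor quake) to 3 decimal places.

P(nearby quarry blast | spike, ¬minor quake) ≈ 0.535

P(spike | ¬minor quake) = 0.06×0.897 + 0.6×0.103 = 0.053820 + 0.061800 = 0.115620
The nearby quarry blast-present share is 0.6×0.103 = 0.061800.
Hence the posterior is 0.061800/0.115620 ≈ 0.535.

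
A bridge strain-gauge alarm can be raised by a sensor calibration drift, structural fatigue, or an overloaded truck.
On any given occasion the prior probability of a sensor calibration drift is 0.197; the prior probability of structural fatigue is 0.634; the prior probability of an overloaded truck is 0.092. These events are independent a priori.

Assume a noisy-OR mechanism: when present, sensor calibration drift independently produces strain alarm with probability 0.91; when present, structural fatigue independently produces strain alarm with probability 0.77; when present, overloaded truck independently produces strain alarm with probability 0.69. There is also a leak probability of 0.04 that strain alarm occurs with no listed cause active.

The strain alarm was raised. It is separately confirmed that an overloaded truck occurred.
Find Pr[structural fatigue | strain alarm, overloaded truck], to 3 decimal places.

Under noisy-OR, P(strain alarm | causes) = 1 − (1−0.04)·∏(1−qᵢ) over the active causes.
Weight on structural fatigue=true, given the evidence: 0.474255 + 0.124129 = 0.598384
The normalizing constant is 0.7024·0.803·0.366 + 0.931552·0.803·0.634 + 0.973216·0.197·0.366 + 0.99384·0.197·0.634 = 0.874989
P(structural fatigue | strain alarm, overloaded truck) = 0.598384/0.874989 ≈ 0.684

Pr[structural fatigue | strain alarm, overloaded truck] ≈ 0.684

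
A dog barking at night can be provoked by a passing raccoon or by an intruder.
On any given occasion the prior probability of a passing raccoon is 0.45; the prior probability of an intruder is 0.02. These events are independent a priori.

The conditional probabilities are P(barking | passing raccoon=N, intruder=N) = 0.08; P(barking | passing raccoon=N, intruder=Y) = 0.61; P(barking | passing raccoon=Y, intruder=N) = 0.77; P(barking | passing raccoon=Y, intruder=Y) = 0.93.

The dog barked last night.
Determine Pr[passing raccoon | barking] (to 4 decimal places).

Sum P(barking|·) weighted by the priors over the 4 (passing raccoon, intruder) configurations:
  P(barking) = 0.08×0.55×0.98 + 0.61×0.55×0.02 + 0.77×0.45×0.98 + 0.93×0.45×0.02
        = 0.043120 + 0.006710 + 0.339570 + 0.008370 = 0.397770
The terms with passing raccoon present sum to 0.347940, so
  P(passing raccoon | barking) = 0.347940 / 0.397770 ≈ 0.8747

Pr[passing raccoon | barking] ≈ 0.8747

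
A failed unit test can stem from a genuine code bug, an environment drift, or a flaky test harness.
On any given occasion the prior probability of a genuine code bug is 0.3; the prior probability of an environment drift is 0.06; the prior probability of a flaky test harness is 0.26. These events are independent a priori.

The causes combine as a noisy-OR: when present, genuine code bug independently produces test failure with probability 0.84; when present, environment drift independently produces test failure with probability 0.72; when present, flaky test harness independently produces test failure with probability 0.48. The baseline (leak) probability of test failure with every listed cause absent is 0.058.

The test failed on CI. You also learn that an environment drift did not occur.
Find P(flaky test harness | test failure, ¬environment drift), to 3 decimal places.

P(flaky test harness | test failure, ¬environment drift) ≈ 0.430

Under noisy-OR, P(test failure | causes) = 1 − (1−0.058)·∏(1−qᵢ) over the active causes.
By total probability over the 4 (genuine code bug, flaky test harness) configurations:
  P(test failure | ¬environment drift) = 0.058*0.7*0.74 + 0.51016*0.7*0.26 + 0.84928*0.3*0.74 + 0.921626*0.3*0.26
        = 0.030044 + 0.092849 + 0.188540 + 0.071887 = 0.383320
Keeping only the flaky test harness-present terms gives 0.164736, so
  P(flaky test harness | test failure, ¬environment drift) = 0.164736 / 0.383320 ≈ 0.430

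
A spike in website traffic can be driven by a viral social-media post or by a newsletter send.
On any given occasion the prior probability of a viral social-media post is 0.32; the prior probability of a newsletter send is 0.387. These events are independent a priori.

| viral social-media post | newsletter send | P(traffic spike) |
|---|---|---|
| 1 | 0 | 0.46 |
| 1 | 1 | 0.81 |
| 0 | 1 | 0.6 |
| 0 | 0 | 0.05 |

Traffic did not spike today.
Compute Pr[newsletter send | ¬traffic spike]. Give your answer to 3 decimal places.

P(¬traffic spike) = 0.95*0.68*0.613 + 0.4*0.68*0.387 + 0.54*0.32*0.613 + 0.19*0.32*0.387 = 0.395998 + 0.105264 + 0.105926 + 0.023530 = 0.630718
Of this, 0.128794 comes from 0.105264 + 0.023530 (the newsletter send=true cases).
P(newsletter send | ¬traffic spike) = 0.128794 / 0.630718 ≈ 0.204

Pr[newsletter send | ¬traffic spike] ≈ 0.204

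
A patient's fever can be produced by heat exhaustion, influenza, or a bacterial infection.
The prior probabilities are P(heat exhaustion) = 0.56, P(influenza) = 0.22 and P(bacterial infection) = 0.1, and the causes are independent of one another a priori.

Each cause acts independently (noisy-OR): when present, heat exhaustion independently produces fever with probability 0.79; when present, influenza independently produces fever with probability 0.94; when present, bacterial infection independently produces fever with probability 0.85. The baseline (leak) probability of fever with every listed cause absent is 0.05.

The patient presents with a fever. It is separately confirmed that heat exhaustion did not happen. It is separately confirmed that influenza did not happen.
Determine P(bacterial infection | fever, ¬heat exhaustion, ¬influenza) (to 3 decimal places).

P(bacterial infection | fever, ¬heat exhaustion, ¬influenza) ≈ 0.656

Under noisy-OR, P(fever | causes) = 1 − (1−0.05)·∏(1−qᵢ) over the active causes.
By total probability over both values of bacterial infection:
  P(fever | ¬heat exhaustion, ¬influenza) = 0.05·0.9 + 0.8575·0.1
        = 0.045000 + 0.085750 = 0.130750
The terms with bacterial infection present sum to 0.085750, so
  P(bacterial infection | fever, ¬heat exhaustion, ¬influenza) = 0.085750 / 0.130750 ≈ 0.656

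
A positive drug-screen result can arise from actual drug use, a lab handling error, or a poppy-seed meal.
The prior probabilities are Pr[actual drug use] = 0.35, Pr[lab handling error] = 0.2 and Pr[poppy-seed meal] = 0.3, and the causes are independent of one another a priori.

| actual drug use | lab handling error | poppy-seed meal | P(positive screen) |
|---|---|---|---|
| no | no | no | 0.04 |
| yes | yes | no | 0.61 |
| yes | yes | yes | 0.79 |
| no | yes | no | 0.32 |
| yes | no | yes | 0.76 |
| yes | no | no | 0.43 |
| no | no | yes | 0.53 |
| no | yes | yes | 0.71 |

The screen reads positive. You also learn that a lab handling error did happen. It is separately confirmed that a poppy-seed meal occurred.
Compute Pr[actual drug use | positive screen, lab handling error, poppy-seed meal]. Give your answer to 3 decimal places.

P(positive screen | lab handling error, poppy-seed meal) = 0.71*0.65 + 0.79*0.35 = 0.461500 + 0.276500 = 0.738000
Restricting to configurations with actual drug use present: 0.79*0.35 = 0.276500.
Hence the posterior is 0.276500/0.738000 ≈ 0.375.

Pr[actual drug use | positive screen, lab handling error, poppy-seed meal] ≈ 0.375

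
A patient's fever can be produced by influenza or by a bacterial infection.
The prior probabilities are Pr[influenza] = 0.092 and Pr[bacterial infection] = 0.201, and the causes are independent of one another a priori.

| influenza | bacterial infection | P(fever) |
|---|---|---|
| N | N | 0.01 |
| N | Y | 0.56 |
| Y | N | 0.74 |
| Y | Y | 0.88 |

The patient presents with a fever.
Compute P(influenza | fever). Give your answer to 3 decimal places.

By total probability over the 4 (influenza, bacterial infection) configurations:
  P(fever) = 0.01·0.908·0.799 + 0.56·0.908·0.201 + 0.74·0.092·0.799 + 0.88·0.092·0.201
        = 0.007255 + 0.102204 + 0.054396 + 0.016273 = 0.180128
The terms with influenza present sum to 0.070669, so
  P(influenza | fever) = 0.070669 / 0.180128 ≈ 0.392

P(influenza | fever) ≈ 0.392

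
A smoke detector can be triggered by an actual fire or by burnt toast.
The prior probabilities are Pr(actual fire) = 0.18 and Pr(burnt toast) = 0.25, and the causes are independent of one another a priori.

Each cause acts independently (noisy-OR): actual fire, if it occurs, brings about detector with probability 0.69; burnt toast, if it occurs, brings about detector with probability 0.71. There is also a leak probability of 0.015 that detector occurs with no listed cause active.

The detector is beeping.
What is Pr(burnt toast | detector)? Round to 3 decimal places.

Under noisy-OR, P(detector | causes) = 1 − (1−0.015)·∏(1−qᵢ) over the active causes.
Sum P(detector|·) weighted by the priors over the 4 (actual fire, burnt toast) configurations:
  P(detector) = 0.015*0.82*0.75 + 0.71435*0.82*0.25 + 0.69465*0.18*0.75 + 0.911448*0.18*0.25
        = 0.009225 + 0.146442 + 0.093778 + 0.041015 = 0.290460
The terms with burnt toast present sum to 0.187457, so
  P(burnt toast | detector) = 0.187457 / 0.290460 ≈ 0.645

Pr(burnt toast | detector) ≈ 0.645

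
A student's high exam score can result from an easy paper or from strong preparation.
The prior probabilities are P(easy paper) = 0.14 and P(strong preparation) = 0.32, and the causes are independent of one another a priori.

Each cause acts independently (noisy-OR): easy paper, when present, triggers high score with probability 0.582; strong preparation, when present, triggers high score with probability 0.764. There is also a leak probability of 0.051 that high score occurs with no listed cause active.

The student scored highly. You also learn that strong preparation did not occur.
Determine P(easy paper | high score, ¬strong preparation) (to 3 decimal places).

P(easy paper | high score, ¬strong preparation) ≈ 0.658

Under noisy-OR, P(high score | causes) = 1 − (1−0.051)·∏(1−qᵢ) over the active causes.
P(high score | ¬strong preparation) = 0.051×0.86 + 0.603318×0.14 = 0.043860 + 0.084465 = 0.128325
Restricting to configurations with easy paper present: 0.603318×0.14 = 0.084465.
So P(easy paper | high score, ¬strong preparation) = 0.084465/0.128325 ≈ 0.658.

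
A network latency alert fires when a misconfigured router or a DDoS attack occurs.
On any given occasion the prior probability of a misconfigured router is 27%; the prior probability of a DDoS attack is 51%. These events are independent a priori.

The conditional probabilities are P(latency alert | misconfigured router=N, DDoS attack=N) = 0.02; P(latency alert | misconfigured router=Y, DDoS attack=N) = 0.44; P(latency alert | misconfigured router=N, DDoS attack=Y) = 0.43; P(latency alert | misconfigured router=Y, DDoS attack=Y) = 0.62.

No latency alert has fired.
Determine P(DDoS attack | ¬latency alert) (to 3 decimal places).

P(¬latency alert) = 0.98×0.73×0.49 + 0.57×0.73×0.51 + 0.56×0.27×0.49 + 0.38×0.27×0.51 = 0.350546 + 0.212211 + 0.074088 + 0.052326 = 0.689171
Restricting to configurations with DDoS attack present: 0.212211 + 0.052326 = 0.264537.
Hence the posterior is 0.264537/0.689171 ≈ 0.384.

P(DDoS attack | ¬latency alert) ≈ 0.384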